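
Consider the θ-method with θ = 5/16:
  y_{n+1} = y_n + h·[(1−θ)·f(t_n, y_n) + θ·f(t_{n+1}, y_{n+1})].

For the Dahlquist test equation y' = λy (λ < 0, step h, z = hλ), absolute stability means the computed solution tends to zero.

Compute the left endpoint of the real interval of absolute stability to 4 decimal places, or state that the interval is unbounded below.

Set f=λy, z=hλ:
  y_{n+1} = y_n + z·[11/16·y_n + 5/16·y_{n+1}] ⇒ (1 − 5/16z)y_{n+1} = (1 + 11/16z)y_n
  so R(z) = (1 + 11/16z)/(1 − 5/16z).

Need |R(x)|<1, x<0.
x=-0.6: |R|=0.4947
R=−1: 1+11/16x = −1+5/16x ⇒ -3/8x=2 ⇒ x=2/(-3/8)=-5.3333
Confirm numerically:
  x=-4.472: |R|=0.86528 <1
  x=-3.096: |R|=0.57357 <1
  x=-2.876: |R|=0.51468 <1
  x=-5.813: |R|=1.06386 >1
  x=-5.661: |R|=1.04437 >1
  x=-5.482: |R|=1.02055 >1
Stable set (-5.3333, 0).

z* = -5.3333.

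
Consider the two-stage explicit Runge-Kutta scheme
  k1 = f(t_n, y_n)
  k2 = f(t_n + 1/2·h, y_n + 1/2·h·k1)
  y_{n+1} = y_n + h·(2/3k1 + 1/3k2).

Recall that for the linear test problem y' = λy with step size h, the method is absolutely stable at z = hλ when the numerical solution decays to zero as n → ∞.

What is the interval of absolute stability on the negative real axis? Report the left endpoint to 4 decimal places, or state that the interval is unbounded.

(-6.0000, 0).

On y'=λy, z=hλ:
  k1=λy_n ⇒ h·k1=z·y_n;  k2=λ(1+1/2z)y_n ⇒ h·k2=z(1+1/2z)y_n
  y_{n+1}/y_n = 1 + 2/3z + 1/3z(1+1/2z) = 1 + z + 1/6z²
  R(z) = 1 + z + 1/6z².

Find x<0 with |R(x)|<1.
x=-1.25: |R|=0.0104
R=1: x+1/6x²=0 ⇒ x=−6=-6.0000; min R=1−1/(4·1/6)=-0.5000>−1
Confirm numerically:
  x=-5.691: |R|=0.70691 <1
  x=-4.358: |R|=0.19264 <1
  x=-3.704: |R|=0.41740 <1
  x=-3.426: |R|=0.46975 <1
  x=-6.571: |R|=1.62534 >1
  x=-6.503: |R|=1.54517 >1
Interval (-6.0000, 0).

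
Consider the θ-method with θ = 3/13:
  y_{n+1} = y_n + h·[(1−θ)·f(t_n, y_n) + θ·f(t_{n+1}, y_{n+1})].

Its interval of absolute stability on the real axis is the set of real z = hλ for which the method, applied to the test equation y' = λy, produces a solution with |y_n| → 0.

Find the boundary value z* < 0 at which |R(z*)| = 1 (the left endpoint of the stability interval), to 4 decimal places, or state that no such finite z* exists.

left endpoint -3.7143.

On y'=λy, z=hλ:
  y_{n+1} = y_n + z·[10/13·y_n + 3/13·y_{n+1}] ⇒ (1 − 3/13z)y_{n+1} = (1 + 10/13z)y_n
  so R(z) = (1 + 10/13z)/(1 − 3/13z).

Need |R(x)|<1, x<0.
x=-0.36: |R|=0.6676
R=−1: 1+10/13x = −1+3/13x ⇒ -7/13x=2 ⇒ x=2/(-7/13)=-3.7143
Confirm numerically:
  x=-2.906: |R|=0.73948 <1
  x=-2.720: |R|=0.67108 <1
  x=-2.234: |R|=0.47406 <1
  x=-3.928: |R|=1.06036 >1
  x=-3.908: |R|=1.05485 >1
  x=-3.747: |R|=1.00945 >1
So |R|<1 on (-3.7143, 0).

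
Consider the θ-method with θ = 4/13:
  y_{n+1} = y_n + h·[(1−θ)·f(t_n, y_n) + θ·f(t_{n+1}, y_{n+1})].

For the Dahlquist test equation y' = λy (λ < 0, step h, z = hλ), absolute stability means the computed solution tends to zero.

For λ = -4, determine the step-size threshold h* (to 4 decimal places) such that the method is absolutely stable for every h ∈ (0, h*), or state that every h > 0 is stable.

(-5.2000,0); λ=-4 ⇒ h* = (26/5)/4 = 1.3000.

Set f=λy, z=hλ:
  y_{n+1} = y_n + z·[9/13·y_n + 4/13·y_{n+1}] ⇒ (1 − 4/13z)y_{n+1} = (1 + 9/13z)y_n
  so R(z) = (1 + 9/13z)/(1 − 4/13z).

Find x<0 with |R(x)|<1.
x=-0.76: |R|=0.3840
R=−1: 1+9/13x = −1+4/13x ⇒ -5/13x=2 ⇒ x=2/(-5/13)=-5.2000
Confirm numerically:
  x=-3.623: |R|=0.71319 <1
  x=-2.665: |R|=0.46429 <1
  x=-2.106: |R|=0.27791 <1
  x=-5.606: |R|=1.05731 >1
  x=-5.554: |R|=1.05026 >1
  x=-5.324: |R|=1.01808 >1
Interval (-5.2000, 0).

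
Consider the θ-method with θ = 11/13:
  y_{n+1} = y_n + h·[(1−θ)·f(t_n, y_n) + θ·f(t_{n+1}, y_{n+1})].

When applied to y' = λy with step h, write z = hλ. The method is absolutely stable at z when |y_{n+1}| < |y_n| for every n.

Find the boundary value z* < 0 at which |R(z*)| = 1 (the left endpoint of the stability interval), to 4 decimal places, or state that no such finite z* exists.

With y'=λy (z=hλ):
  y_{n+1} = y_n + z·[2/13·y_n + 11/13·y_{n+1}] ⇒ (1 − 11/13z)y_{n+1} = (1 + 2/13z)y_n
  ⇒ R(z) = (1 + 2/13z)/(1 − 11/13z).

Solve |R(x)|<1 on ℝ⁻.
x=-1.44: |R|=0.3509
x=-2: |R|=0.2571
x=-10: |R|=0.0569
x=-100: |R|=0.1680
θ=11/13≥1/2 ⇒ |1+2/13x|<|1−11/13x| ∀x<0 ⇒ stable on all of ℝ⁻.

interval (−∞, 0).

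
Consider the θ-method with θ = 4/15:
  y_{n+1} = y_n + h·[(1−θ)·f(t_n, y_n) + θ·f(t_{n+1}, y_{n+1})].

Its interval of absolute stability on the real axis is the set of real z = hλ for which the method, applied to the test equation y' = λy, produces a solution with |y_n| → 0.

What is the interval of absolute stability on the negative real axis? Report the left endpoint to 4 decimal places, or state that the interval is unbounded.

Test eqn y'=λy, z=hλ:
  y_{n+1} = y_n + z·[11/15·y_n + 4/15·y_{n+1}] ⇒ (1 − 4/15z)y_{n+1} = (1 + 11/15z)y_n
  Hence R(z) = (1 + 11/15z)/(1 − 4/15z).

Solve |R(x)|<1 on ℝ⁻.
x=-0.82: |R|=0.3271
R=−1: 1+11/15x = −1+4/15x ⇒ -7/15x=2 ⇒ x=2/(-7/15)=-4.2857
Confirm numerically:
  x=-3.238: |R|=0.73762 <1
  x=-3.228: |R|=0.73474 <1
  x=-2.304: |R|=0.42716 <1
  x=-1.919: |R|=0.26940 <1
  x=-4.726: |R|=1.09090 >1
  x=-4.446: |R|=1.03422 >1
Stable set (-4.2857, 0).

(-4.2857, 0).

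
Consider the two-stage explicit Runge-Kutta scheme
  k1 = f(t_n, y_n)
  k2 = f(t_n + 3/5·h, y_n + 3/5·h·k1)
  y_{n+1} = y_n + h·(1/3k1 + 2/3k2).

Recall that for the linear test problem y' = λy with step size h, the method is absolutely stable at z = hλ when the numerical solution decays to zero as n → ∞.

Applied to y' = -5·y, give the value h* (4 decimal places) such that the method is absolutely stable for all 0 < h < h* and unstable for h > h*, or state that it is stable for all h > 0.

(-2.5000,0); λ=-5 ⇒ h* = (5/2)/5 = 0.5000.

Test eqn y'=λy, z=hλ:
  k1=λy_n ⇒ h·k1=z·y_n;  k2=λ(1+3/5z)y_n ⇒ h·k2=z(1+3/5z)y_n
  y_{n+1}/y_n = 1 + 1/3z + 2/3z(1+3/5z) = 1 + z + 2/5z²
  so R(z) = 1 + z + 2/5z².

Solve |R(x)|<1 on ℝ⁻.
x=-1.66: |R|=0.4422
R=1: x+2/5x²=0 ⇒ x=−5/2=-2.5000; min R=1−1/(4·2/5)=0.3750>−1
Confirm numerically:
  x=-2.348: |R|=0.85724 <1
  x=-2.293: |R|=0.81014 <1
  x=-2.247: |R|=0.77260 <1
  x=-1.383: |R|=0.38208 <1
  x=-2.739: |R|=1.26185 >1
  x=-2.703: |R|=1.21948 >1
  x=-2.539: |R|=1.03961 >1
Stable set (-2.5000, 0).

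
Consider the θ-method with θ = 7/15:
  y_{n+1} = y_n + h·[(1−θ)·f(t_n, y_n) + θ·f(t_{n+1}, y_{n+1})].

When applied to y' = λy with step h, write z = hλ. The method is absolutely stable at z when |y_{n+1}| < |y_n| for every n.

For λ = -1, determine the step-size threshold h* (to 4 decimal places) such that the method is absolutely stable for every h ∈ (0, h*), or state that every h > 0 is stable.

(-30.0000,0); λ=-1 ⇒ h* = (30)/1 = 30.0000.

With y'=λy (z=hλ):
  y_{n+1} = y_n + z·[8/15·y_n + 7/15·y_{n+1}] ⇒ (1 − 7/15z)y_{n+1} = (1 + 8/15z)y_n
  R(z) = (1 + 8/15z)/(1 − 7/15z).

Solve |R(x)|<1 on ℝ⁻.
x=-1.08: |R|=0.2819
R=−1: 1+8/15x = −1+7/15x ⇒ -1/15x=2 ⇒ x=2/(-1/15)=-30.0000
Confirm numerically:
  x=-27.206: |R|=0.98640 <1
  x=-23.252: |R|=0.96204 <1
  x=-21.808: |R|=0.95114 <1
  x=-14.012: |R|=0.85862 <1
  x=-30.521: |R|=1.00228 >1
  x=-30.442: |R|=1.00194 >1
So |R|<1 on (-30.0000, 0).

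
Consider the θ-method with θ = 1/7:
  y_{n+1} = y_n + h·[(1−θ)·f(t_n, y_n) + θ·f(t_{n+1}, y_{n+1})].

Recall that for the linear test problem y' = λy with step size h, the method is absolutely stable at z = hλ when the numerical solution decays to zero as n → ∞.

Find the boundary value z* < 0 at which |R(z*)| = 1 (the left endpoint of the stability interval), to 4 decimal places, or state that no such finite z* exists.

Test eqn y'=λy, z=hλ:
  y_{n+1} = y_n + z·[6/7·y_n + 1/7·y_{n+1}] ⇒ (1 − 1/7z)y_{n+1} = (1 + 6/7z)y_n
  R(z) = (1 + 6/7z)/(1 − 1/7z).

Solve |R(x)|<1 on ℝ⁻.
x=-1.23: |R|=0.0462
R=−1: 1+6/7x = −1+1/7x ⇒ -5/7x=2 ⇒ x=2/(-5/7)=-2.8000
Confirm numerically:
  x=-2.534: |R|=0.86050 <1
  x=-2.049: |R|=0.58504 <1
  x=-1.904: |R|=0.49686 <1
  x=-3.109: |R|=1.15283 >1
  x=-2.982: |R|=1.09116 >1
So |R|<1 on (-2.8000, 0).

left endpoint -2.8000.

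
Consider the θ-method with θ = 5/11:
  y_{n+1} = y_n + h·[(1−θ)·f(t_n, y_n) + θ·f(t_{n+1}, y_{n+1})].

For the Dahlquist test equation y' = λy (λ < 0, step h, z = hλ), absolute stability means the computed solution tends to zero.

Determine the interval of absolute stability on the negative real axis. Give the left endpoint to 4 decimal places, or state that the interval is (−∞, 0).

Test eqn y'=λy, z=hλ:
  y_{n+1} = y_n + z·[6/11·y_n + 5/11·y_{n+1}] ⇒ (1 − 5/11z)y_{n+1} = (1 + 6/11z)y_n
  Hence R(z) = (1 + 6/11z)/(1 − 5/11z).

Boundary: |R(x)|=1, x<0.
x=-0.74: |R|=0.4463
R=−1: 1+6/11x = −1+5/11x ⇒ -1/11x=2 ⇒ x=2/(-1/11)=-22.0000
Confirm numerically:
  x=-21.353: |R|=0.99451 <1
  x=-19.435: |R|=0.97629 <1
  x=-12.173: |R|=0.86326 <1
  x=-22.510: |R|=1.00413 >1
  x=-22.183: |R|=1.00150 >1
Interval (-22.0000, 0).

z∈(-22.0000,0).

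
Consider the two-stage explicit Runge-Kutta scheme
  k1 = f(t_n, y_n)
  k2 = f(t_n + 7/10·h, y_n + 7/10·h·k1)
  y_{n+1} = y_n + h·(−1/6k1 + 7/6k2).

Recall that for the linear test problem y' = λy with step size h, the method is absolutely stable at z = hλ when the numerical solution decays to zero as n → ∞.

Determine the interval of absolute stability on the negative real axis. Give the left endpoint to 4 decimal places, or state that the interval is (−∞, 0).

(-1.2245, 0).

Set f=λy, z=hλ:
  k1=λy_n ⇒ h·k1=z·y_n;  k2=λ(1+7/10z)y_n ⇒ h·k2=z(1+7/10z)y_n
  y_{n+1}/y_n = 1 − 1/6z + 7/6z(1+7/10z) = 1 + z + 49/60z²
  ⇒ R(z) = 1 + z + 49/60z².

Find x<0 with |R(x)|<1.
x=-0.86: |R|=0.7440
R=1: x+49/60x²=0 ⇒ x=−60/49=-1.2245; min R=1−1/(4·49/60)=0.6939>−1
Confirm numerically:
  x=-0.850: |R|=0.74004 <1
  x=-0.839: |R|=0.73587 <1
  x=-0.528: |R|=0.69967 <1
  x=-1.733: |R|=1.71969 >1
  x=-1.266: |R|=1.04292 >1
So |R|<1 on (-1.2245, 0).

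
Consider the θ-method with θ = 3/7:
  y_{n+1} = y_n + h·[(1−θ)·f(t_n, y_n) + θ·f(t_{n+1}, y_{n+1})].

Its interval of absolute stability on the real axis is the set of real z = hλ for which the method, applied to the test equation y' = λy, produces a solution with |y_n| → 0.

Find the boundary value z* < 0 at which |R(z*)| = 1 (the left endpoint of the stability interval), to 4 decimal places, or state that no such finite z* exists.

left endpoint -14.0000.

On y'=λy, z=hλ:
  y_{n+1} = y_n + z·[4/7·y_n + 3/7·y_{n+1}] ⇒ (1 − 3/7z)y_{n+1} = (1 + 4/7z)y_n
  so R(z) = (1 + 4/7z)/(1 − 3/7z).

Boundary: |R(x)|=1, x<0.
x=-1.63: |R|=0.0404
R=−1: 1+4/7x = −1+3/7x ⇒ -1/7x=2 ⇒ x=2/(-1/7)=-14.0000
Confirm numerically:
  x=-13.701: |R|=0.99378 <1
  x=-12.141: |R|=0.95719 <1
  x=-9.361: |R|=0.86777 <1
  x=-7.756: |R|=0.79371 <1
  x=-14.481: |R|=1.00954 >1
  x=-14.426: |R|=1.00847 >1
Stable set (-14.0000, 0).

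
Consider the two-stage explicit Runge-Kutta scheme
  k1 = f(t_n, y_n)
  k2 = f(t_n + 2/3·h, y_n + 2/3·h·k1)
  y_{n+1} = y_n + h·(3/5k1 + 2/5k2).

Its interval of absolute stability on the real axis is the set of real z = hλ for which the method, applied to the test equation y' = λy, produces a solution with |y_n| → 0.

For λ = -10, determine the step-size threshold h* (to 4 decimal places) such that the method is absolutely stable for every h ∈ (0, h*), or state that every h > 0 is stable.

(-3.7500,0); λ=-10 ⇒ h* = (15/4)/10 = 0.3750.

On y'=λy, z=hλ:
  k1=λy_n ⇒ h·k1=z·y_n;  k2=λ(1+2/3z)y_n ⇒ h·k2=z(1+2/3z)y_n
  y_{n+1}/y_n = 1 + 3/5z + 2/5z(1+2/3z) = 1 + z + 4/15z²
  so R(z) = 1 + z + 4/15z².

Solve |R(x)|<1 on ℝ⁻.
x=-1.78: |R|=0.0649
R=1: x+4/15x²=0 ⇒ x=−15/4=-3.7500; min R=1−1/(4·4/15)=0.0625>−1
Confirm numerically:
  x=-3.633: |R|=0.88665 <1
  x=-2.878: |R|=0.33077 <1
  x=-2.656: |R|=0.22516 <1
  x=-1.889: |R|=0.06255 <1
  x=-4.117: |R|=1.40292 >1
  x=-3.967: |R|=1.22956 >1
  x=-3.881: |R|=1.13558 >1
Stable set (-3.7500, 0).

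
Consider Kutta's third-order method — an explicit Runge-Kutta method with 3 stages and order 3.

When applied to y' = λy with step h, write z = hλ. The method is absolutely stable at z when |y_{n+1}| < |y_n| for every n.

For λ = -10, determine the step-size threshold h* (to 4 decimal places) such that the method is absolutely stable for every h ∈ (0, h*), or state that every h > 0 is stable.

(-2.5127,0); λ=-10 ⇒ h* = 0.2513.

Set f=λy, z=hλ:
  order 3, 3-stage ⇒ R(z)=1+z+z^2/2+z^3/6
  (e.g. R(-1.58)=0.01081, |R|=0.01081)

Find x<0 with |R(x)|<1.
x=-1.58: |R|=0.0108
|R(-2.46)|=0.9154 |R(-1.45)|=0.0931 |R(-1.16)|=0.2527
Bisect:
  x_lo=-2.8986 |R|=1.7566  x_hi=-0.1189 |R|=0.8878
  mid=-1.50878 |R|=0.05699 →hi
  mid=-2.20369 |R|=0.55918 →hi
  mid=-2.55115 |R|=1.06427 →lo
  mid=-2.37742 |R|=0.79094 →hi
  mid=-2.46429 |R|=0.92208 →hi
  mid=-2.50772 |R|=0.99175 →hi
  mid=-2.52944 |R|=1.02765 →lo
  mid=-2.51858 |R|=1.00961 →lo
  ...
  [-2.51281,-2.51264] ⇒ x*=-2.5127
Interval (-2.5127, 0).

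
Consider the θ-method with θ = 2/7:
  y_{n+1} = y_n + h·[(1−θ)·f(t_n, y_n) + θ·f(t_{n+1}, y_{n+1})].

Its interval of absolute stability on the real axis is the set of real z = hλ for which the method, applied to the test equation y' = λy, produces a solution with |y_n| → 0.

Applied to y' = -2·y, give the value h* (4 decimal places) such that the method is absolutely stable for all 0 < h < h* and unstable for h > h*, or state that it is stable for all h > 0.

With y'=λy (z=hλ):
  y_{n+1} = y_n + z·[5/7·y_n + 2/7·y_{n+1}] ⇒ (1 − 2/7z)y_{n+1} = (1 + 5/7z)y_n
  so R(z) = (1 + 5/7z)/(1 − 2/7z).

Need |R(x)|<1, x<0.
x=-1.01: |R|=0.2162
R=−1: 1+5/7x = −1+2/7x ⇒ -3/7x=2 ⇒ x=2/(-3/7)=-4.6667
Confirm numerically:
  x=-3.067: |R|=0.63461 <1
  x=-2.340: |R|=0.40240 <1
  x=-2.103: |R|=0.31367 <1
  x=-5.178: |R|=1.08838 >1
  x=-5.027: |R|=1.06339 >1
  x=-5.020: |R|=1.06221 >1
Stable set (-4.6667, 0).

(-4.6667,0); λ=-2 ⇒ h* = (14/3)/2 = 2.3333.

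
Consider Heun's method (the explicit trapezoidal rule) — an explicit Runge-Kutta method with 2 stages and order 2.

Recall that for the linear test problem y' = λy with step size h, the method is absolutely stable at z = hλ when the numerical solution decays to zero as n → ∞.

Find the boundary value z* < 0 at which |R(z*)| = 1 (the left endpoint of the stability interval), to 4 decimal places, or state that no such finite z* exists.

z* = -2.0000.

With y'=λy (z=hλ):
  order 2, 2-stage ⇒ R(z)=1+z+z^2/2
  (e.g. R(-1.77)=0.79645, |R|=0.79645)

Need |R(x)|<1, x<0.
x=-1.77: |R|=0.7964
|R(-2.36)|=1.4248 |R(-1.16)|=0.5128 |R(-0.83)|=0.5145
Bisect:
  x_lo=-2.6165 |R|=1.8065  x_hi=-0.1944 |R|=0.8245
  mid=-1.40543 |R|=0.58219 →hi
  mid=-2.01094 |R|=1.01100 →lo
  mid=-1.70818 |R|=0.75076 →hi
  mid=-1.85956 |R|=0.86942 →hi
  mid=-1.93525 |R|=0.93735 →hi
  mid=-1.97310 |R|=0.97346 →hi
  mid=-1.99202 |R|=0.99205 →hi
  ...
  [-2.00000,-1.99985] ⇒ x*=-2.0000
Stable set (-2.0000, 0).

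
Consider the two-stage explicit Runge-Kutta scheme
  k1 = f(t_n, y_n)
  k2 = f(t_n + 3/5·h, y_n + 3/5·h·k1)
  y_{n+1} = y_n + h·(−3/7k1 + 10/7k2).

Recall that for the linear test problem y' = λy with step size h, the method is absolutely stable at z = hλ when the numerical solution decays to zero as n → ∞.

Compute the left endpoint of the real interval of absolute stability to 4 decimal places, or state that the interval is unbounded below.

left endpoint -1.1667.

Test eqn y'=λy, z=hλ:
  k1=λy_n ⇒ h·k1=z·y_n;  k2=λ(1+3/5z)y_n ⇒ h·k2=z(1+3/5z)y_n
  y_{n+1}/y_n = 1 − 3/7z + 10/7z(1+3/5z) = 1 + z + 6/7z²
  R(z) = 1 + z + 6/7z².

Need |R(x)|<1, x<0.
x=-1.09: |R|=0.9284
R=1: x+6/7x²=0 ⇒ x=−7/6=-1.1667; min R=1−1/(4·6/7)=0.7083>−1
Confirm numerically:
  x=-0.900: |R|=0.79429 <1
  x=-0.716: |R|=0.72342 <1
  x=-0.600: |R|=0.70857 <1
  x=-1.674: |R|=1.72795 >1
  x=-1.218: |R|=1.05359 >1
Interval (-1.1667, 0).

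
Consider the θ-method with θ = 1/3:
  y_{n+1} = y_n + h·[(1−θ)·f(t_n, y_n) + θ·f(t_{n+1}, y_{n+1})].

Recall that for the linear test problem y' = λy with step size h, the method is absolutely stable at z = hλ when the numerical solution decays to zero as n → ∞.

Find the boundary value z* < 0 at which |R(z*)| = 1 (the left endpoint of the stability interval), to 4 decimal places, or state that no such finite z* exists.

Test eqn y'=λy, z=hλ:
  y_{n+1} = y_n + z·[2/3·y_n + 1/3·y_{n+1}] ⇒ (1 − 1/3z)y_{n+1} = (1 + 2/3z)y_n
  ⇒ R(z) = (1 + 2/3z)/(1 − 1/3z).

Find x<0 with |R(x)|<1.
x=-1.02: |R|=0.2388
R=−1: 1+2/3x = −1+1/3x ⇒ -1/3x=2 ⇒ x=2/(-1/3)=-6.0000
Confirm numerically:
  x=-4.674: |R|=0.82721 <1
  x=-4.220: |R|=0.75346 <1
  x=-3.083: |R|=0.52047 <1
  x=-2.897: |R|=0.47380 <1
  x=-6.576: |R|=1.06015 >1
  x=-6.332: |R|=1.03558 >1
So |R|<1 on (-6.0000, 0).

z* = -6.0000.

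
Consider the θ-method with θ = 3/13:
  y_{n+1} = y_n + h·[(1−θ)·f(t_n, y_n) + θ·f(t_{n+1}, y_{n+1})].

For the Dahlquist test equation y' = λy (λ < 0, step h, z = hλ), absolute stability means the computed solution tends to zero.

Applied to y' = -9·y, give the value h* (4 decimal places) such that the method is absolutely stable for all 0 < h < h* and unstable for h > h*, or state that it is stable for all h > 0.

(-3.7143,0); λ=-9 ⇒ h* = (26/7)/9 = 0.4127.

Test eqn y'=λy, z=hλ:
  y_{n+1} = y_n + z·[10/13·y_n + 3/13·y_{n+1}] ⇒ (1 − 3/13z)y_{n+1} = (1 + 10/13z)y_n
  Hence R(z) = (1 + 10/13z)/(1 − 3/13z).

Find x<0 with |R(x)|<1.
x=-1.5: |R|=0.1143
R=−1: 1+10/13x = −1+3/13x ⇒ -7/13x=2 ⇒ x=2/(-7/13)=-3.7143
Confirm numerically:
  x=-2.924: |R|=0.74591 <1
  x=-2.033: |R|=0.38379 <1
  x=-1.521: |R|=0.12583 <1
  x=-4.011: |R|=1.08297 >1
  x=-3.774: |R|=1.01719 >1
Stable set (-3.7143, 0).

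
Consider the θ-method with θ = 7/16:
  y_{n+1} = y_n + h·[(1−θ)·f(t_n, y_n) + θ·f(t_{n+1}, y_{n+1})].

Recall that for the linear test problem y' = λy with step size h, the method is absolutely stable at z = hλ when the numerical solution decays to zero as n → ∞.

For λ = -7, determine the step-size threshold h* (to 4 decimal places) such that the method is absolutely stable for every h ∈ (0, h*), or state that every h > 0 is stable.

(-16.0000,0); λ=-7 ⇒ h* = (16)/7 = 2.2857.

Test eqn y'=λy, z=hλ:
  y_{n+1} = y_n + z·[9/16·y_n + 7/16·y_{n+1}] ⇒ (1 − 7/16z)y_{n+1} = (1 + 9/16z)y_n
  Hence R(z) = (1 + 9/16z)/(1 − 7/16z).

Boundary: |R(x)|=1, x<0.
x=-0.77: |R|=0.4240
R=−1: 1+9/16x = −1+7/16x ⇒ -1/8x=2 ⇒ x=2/(-1/8)=-16.0000
Confirm numerically:
  x=-15.366: |R|=0.98974 <1
  x=-12.267: |R|=0.92671 <1
  x=-8.985: |R|=0.82217 <1
  x=-16.563: |R|=1.00853 >1
  x=-16.074: |R|=1.00115 >1
So |R|<1 on (-16.0000, 0).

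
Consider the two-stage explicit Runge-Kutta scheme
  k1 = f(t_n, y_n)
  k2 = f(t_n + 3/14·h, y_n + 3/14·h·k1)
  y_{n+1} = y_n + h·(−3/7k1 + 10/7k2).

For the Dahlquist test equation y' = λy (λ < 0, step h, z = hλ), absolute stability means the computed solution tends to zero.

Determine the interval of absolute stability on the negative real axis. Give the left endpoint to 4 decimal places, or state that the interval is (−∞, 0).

(-3.2667, 0).

Test eqn y'=λy, z=hλ:
  k1=λy_n ⇒ h·k1=z·y_n;  k2=λ(1+3/14z)y_n ⇒ h·k2=z(1+3/14z)y_n
  y_{n+1}/y_n = 1 − 3/7z + 10/7z(1+3/14z) = 1 + z + 15/49z²
  R(z) = 1 + z + 15/49z².

Need |R(x)|<1, x<0.
x=-0.45: |R|=0.6120
R=1: x+15/49x²=0 ⇒ x=−49/15=-3.2667; min R=1−1/(4·15/49)=0.1833>−1
Confirm numerically:
  x=-2.932: |R|=0.69962 <1
  x=-2.527: |R|=0.42781 <1
  x=-2.325: |R|=0.32978 <1
  x=-3.561: |R|=1.32085 >1
  x=-3.517: |R|=1.26952 >1
  x=-3.323: |R|=1.05730 >1
So |R|<1 on (-3.2667, 0).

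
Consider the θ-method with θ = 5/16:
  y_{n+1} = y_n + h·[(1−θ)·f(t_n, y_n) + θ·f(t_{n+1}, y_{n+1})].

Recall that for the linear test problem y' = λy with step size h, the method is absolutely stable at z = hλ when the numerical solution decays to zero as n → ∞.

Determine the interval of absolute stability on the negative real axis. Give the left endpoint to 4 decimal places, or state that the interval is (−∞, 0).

On y'=λy, z=hλ:
  y_{n+1} = y_n + z·[11/16·y_n + 5/16·y_{n+1}] ⇒ (1 − 5/16z)y_{n+1} = (1 + 11/16z)y_n
  Hence R(z) = (1 + 11/16z)/(1 − 5/16z).

Find x<0 with |R(x)|<1.
x=-1.03: |R|=0.2208
R=−1: 1+11/16x = −1+5/16x ⇒ -3/8x=2 ⇒ x=2/(-3/8)=-5.3333
Confirm numerically:
  x=-5.039: |R|=0.95713 <1
  x=-4.506: |R|=0.87117 <1
  x=-3.777: |R|=0.73232 <1
  x=-5.485: |R|=1.02096 >1
  x=-5.446: |R|=1.01564 >1
  x=-5.424: |R|=1.01262 >1
Interval (-5.3333, 0).

z∈(-5.3333,0).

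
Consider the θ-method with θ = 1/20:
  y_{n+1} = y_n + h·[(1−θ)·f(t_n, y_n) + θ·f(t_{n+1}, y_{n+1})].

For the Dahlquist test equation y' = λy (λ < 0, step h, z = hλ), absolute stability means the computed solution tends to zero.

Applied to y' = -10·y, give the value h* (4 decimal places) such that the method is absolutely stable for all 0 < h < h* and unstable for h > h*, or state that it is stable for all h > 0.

(-2.2222,0); λ=-10 ⇒ h* = (20/9)/10 = 0.2222.

On y'=λy, z=hλ:
  y_{n+1} = y_n + z·[19/20·y_n + 1/20·y_{n+1}] ⇒ (1 − 1/20z)y_{n+1} = (1 + 19/20z)y_n
  Hence R(z) = (1 + 19/20z)/(1 − 1/20z).

Need |R(x)|<1, x<0.
x=-1.25: |R|=0.1765
R=−1: 1+19/20x = −1+1/20x ⇒ -9/10x=2 ⇒ x=2/(-9/10)=-2.2222
Confirm numerically:
  x=-2.136: |R|=0.92989 <1
  x=-1.435: |R|=0.33893 <1
  x=-1.260: |R|=0.18532 <1
  x=-0.928: |R|=0.11315 <1
  x=-2.788: |R|=1.44690 >1
  x=-2.722: |R|=1.39592 >1
  x=-2.269: |R|=1.03781 >1
So |R|<1 on (-2.2222, 0).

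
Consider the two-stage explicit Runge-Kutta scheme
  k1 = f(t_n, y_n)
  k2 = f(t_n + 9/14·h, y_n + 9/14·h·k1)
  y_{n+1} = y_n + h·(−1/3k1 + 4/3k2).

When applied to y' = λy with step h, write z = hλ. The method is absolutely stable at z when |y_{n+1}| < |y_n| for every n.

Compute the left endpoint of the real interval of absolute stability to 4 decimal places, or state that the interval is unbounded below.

Set f=λy, z=hλ:
  k1=λy_n ⇒ h·k1=z·y_n;  k2=λ(1+9/14z)y_n ⇒ h·k2=z(1+9/14z)y_n
  y_{n+1}/y_n = 1 − 1/3z + 4/3z(1+9/14z) = 1 + z + 6/7z²
  ⇒ R(z) = 1 + z + 6/7z².

Boundary: |R(x)|=1, x<0.
x=-0.53: |R|=0.7108
R=1: x+6/7x²=0 ⇒ x=−7/6=-1.1667; min R=1−1/(4·6/7)=0.7083>−1
Confirm numerically:
  x=-0.991: |R|=0.85078 <1
  x=-0.961: |R|=0.83059 <1
  x=-0.870: |R|=0.77877 <1
  x=-0.617: |R|=0.70930 <1
  x=-1.382: |R|=1.25508 >1
  x=-1.220: |R|=1.05577 >1
Stable set (-1.1667, 0).

left endpoint -1.1667.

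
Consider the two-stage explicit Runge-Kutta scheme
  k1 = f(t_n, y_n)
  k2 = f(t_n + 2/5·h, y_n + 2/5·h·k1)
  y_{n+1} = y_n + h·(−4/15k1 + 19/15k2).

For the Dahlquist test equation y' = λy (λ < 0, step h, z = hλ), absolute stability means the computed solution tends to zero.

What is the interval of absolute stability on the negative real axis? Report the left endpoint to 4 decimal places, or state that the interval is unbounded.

(-1.9737, 0).

Set f=λy, z=hλ:
  k1=λy_n ⇒ h·k1=z·y_n;  k2=λ(1+2/5z)y_n ⇒ h·k2=z(1+2/5z)y_n
  y_{n+1}/y_n = 1 − 4/15z + 19/15z(1+2/5z) = 1 + z + 38/75z²
  R(z) = 1 + z + 38/75z².

Solve |R(x)|<1 on ℝ⁻.
x=-0.53: |R|=0.6123
R=1: x+38/75x²=0 ⇒ x=−75/38=-1.9737; min R=1−1/(4·38/75)=0.5066>−1
Confirm numerically:
  x=-1.893: |R|=0.92261 <1
  x=-1.194: |R|=0.52832 <1
  x=-0.814: |R|=0.52172 <1
  x=-2.562: |R|=1.76368 >1
  x=-2.189: |R|=1.23881 >1
  x=-2.168: |R|=1.21345 >1
Interval (-1.9737, 0).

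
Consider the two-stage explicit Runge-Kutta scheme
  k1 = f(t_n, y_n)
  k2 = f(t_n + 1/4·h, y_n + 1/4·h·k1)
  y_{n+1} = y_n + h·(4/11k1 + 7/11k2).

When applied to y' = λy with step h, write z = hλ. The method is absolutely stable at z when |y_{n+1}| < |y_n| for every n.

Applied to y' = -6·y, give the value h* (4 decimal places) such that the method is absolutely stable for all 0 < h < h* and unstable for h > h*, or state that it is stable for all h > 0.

With y'=λy (z=hλ):
  k1=λy_n ⇒ h·k1=z·y_n;  k2=λ(1+1/4z)y_n ⇒ h·k2=z(1+1/4z)y_n
  y_{n+1}/y_n = 1 + 4/11z + 7/11z(1+1/4z) = 1 + z + 7/44z²
  R(z) = 1 + z + 7/44z².

Need |R(x)|<1, x<0.
x=-0.61: |R|=0.4492
R=1: x+7/44x²=0 ⇒ x=−44/7=-6.2857; min R=1−1/(4·7/44)=-0.5714>−1
Confirm numerically:
  x=-5.654: |R|=0.43177 <1
  x=-4.491: |R|=0.28228 <1
  x=-3.488: |R|=0.55248 <1
  x=-6.643: |R|=1.37759 >1
  x=-6.453: |R|=1.17174 >1
Stable set (-6.2857, 0).

(-6.2857,0); λ=-6 ⇒ h* = (44/7)/6 = 1.0476.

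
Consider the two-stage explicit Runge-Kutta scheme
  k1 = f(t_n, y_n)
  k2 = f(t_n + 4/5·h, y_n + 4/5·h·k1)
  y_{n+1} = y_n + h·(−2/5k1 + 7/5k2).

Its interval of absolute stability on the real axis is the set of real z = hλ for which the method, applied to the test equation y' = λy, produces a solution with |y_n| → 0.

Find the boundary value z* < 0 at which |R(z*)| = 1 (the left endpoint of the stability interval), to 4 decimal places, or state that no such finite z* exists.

z* = -0.8929.

Set f=λy, z=hλ:
  k1=λy_n ⇒ h·k1=z·y_n;  k2=λ(1+4/5z)y_n ⇒ h·k2=z(1+4/5z)y_n
  y_{n+1}/y_n = 1 − 2/5z + 7/5z(1+4/5z) = 1 + z + 28/25z²
  Hence R(z) = 1 + z + 28/25z².

Solve |R(x)|<1 on ℝ⁻.
x=-0.79: |R|=0.9090
R=1: x+28/25x²=0 ⇒ x=−25/28=-0.8929; min R=1−1/(4·28/25)=0.7768>−1
Confirm numerically:
  x=-0.660: |R|=0.82787 <1
  x=-0.531: |R|=0.78480 <1
  x=-0.499: |R|=0.77988 <1
  x=-1.395: |R|=1.78455 >1
  x=-1.200: |R|=1.41280 >1
So |R|<1 on (-0.8929, 0).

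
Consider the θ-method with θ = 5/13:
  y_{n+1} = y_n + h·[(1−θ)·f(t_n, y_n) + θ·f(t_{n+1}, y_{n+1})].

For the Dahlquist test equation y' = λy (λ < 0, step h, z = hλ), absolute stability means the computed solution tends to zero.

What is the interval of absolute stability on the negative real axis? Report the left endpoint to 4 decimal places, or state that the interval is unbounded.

(-8.6667, 0).

Test eqn y'=λy, z=hλ:
  y_{n+1} = y_n + z·[8/13·y_n + 5/13·y_{n+1}] ⇒ (1 − 5/13z)y_{n+1} = (1 + 8/13z)y_n
  Hence R(z) = (1 + 8/13z)/(1 − 5/13z).

Find x<0 with |R(x)|<1.
x=-1.18: |R|=0.1884
R=−1: 1+8/13x = −1+5/13x ⇒ -3/13x=2 ⇒ x=2/(-3/13)=-8.6667
Confirm numerically:
  x=-6.587: |R|=0.86418 <1
  x=-6.430: |R|=0.85138 <1
  x=-4.532: |R|=0.65216 <1
  x=-4.155: |R|=0.59926 <1
  x=-9.188: |R|=1.02654 >1
  x=-9.019: |R|=1.01819 >1
So |R|<1 on (-8.6667, 0).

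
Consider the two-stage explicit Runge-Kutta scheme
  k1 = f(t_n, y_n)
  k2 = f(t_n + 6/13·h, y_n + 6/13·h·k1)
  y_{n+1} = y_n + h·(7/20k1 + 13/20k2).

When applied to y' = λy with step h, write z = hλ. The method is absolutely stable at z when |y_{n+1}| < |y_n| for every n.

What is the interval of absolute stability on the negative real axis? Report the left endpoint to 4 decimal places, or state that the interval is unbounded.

With y'=λy (z=hλ):
  k1=λy_n ⇒ h·k1=z·y_n;  k2=λ(1+6/13z)y_n ⇒ h·k2=z(1+6/13z)y_n
  y_{n+1}/y_n = 1 + 7/20z + 13/20z(1+6/13z) = 1 + z + 3/10z²
  ⇒ R(z) = 1 + z + 3/10z².

Solve |R(x)|<1 on ℝ⁻.
x=-1.49: |R|=0.1760
R=1: x+3/10x²=0 ⇒ x=−10/3=-3.3333; min R=1−1/(4·3/10)=0.1667>−1
Confirm numerically:
  x=-2.850: |R|=0.58675 <1
  x=-1.918: |R|=0.18562 <1
  x=-1.458: |R|=0.17973 <1
  x=-3.804: |R|=1.53712 >1
  x=-3.626: |R|=1.31836 >1
  x=-3.419: |R|=1.08787 >1
Interval (-3.3333, 0).

(-3.3333, 0).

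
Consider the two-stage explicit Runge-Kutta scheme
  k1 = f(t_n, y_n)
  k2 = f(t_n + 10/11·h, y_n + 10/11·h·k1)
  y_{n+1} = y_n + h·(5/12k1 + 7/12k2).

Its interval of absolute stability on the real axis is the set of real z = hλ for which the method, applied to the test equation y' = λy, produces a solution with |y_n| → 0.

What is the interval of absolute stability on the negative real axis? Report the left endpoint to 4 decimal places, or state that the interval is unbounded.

Set f=λy, z=hλ:
  k1=λy_n ⇒ h·k1=z·y_n;  k2=λ(1+10/11z)y_n ⇒ h·k2=z(1+10/11z)y_n
  y_{n+1}/y_n = 1 + 5/12z + 7/12z(1+10/11z) = 1 + z + 35/66z²
  R(z) = 1 + z + 35/66z².

Find x<0 with |R(x)|<1.
x=-1.73: |R|=0.8571
R=1: x+35/66x²=0 ⇒ x=−66/35=-1.8857; min R=1−1/(4·35/66)=0.5286>−1
Confirm numerically:
  x=-1.395: |R|=0.63698 <1
  x=-0.862: |R|=0.53204 <1
  x=-0.832: |R|=0.53509 <1
  x=-2.455: |R|=1.74115 >1
  x=-2.248: |R|=1.43189 >1
  x=-1.958: |R|=1.07506 >1
Interval (-1.8857, 0).

(-1.8857, 0).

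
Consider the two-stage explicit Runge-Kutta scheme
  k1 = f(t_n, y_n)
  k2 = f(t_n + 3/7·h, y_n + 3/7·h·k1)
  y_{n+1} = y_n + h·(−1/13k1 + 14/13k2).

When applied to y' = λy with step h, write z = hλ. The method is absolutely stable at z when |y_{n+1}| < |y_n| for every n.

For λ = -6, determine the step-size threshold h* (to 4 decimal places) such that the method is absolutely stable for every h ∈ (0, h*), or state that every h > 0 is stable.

(-2.1667,0); λ=-6 ⇒ h* = (13/6)/6 = 0.3611.

With y'=λy (z=hλ):
  k1=λy_n ⇒ h·k1=z·y_n;  k2=λ(1+3/7z)y_n ⇒ h·k2=z(1+3/7z)y_n
  y_{n+1}/y_n = 1 − 1/13z + 14/13z(1+3/7z) = 1 + z + 6/13z²
  Hence R(z) = 1 + z + 6/13z².

Solve |R(x)|<1 on ℝ⁻.
x=-0.8: |R|=0.4954
R=1: x+6/13x²=0 ⇒ x=−13/6=-2.1667; min R=1−1/(4·6/13)=0.4583>−1
Confirm numerically:
  x=-1.620: |R|=0.59126 <1
  x=-1.384: |R|=0.50006 <1
  x=-1.288: |R|=0.47767 <1
  x=-2.710: |R|=1.67958 >1
  x=-2.189: |R|=1.02256 >1
So |R|<1 on (-2.1667, 0).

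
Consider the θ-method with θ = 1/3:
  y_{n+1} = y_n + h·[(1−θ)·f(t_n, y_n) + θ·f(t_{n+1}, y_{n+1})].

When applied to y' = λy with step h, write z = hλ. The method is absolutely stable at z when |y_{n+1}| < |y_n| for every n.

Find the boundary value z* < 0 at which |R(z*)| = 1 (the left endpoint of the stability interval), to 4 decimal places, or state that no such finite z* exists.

left endpoint -6.0000.

Test eqn y'=λy, z=hλ:
  y_{n+1} = y_n + z·[2/3·y_n + 1/3·y_{n+1}] ⇒ (1 − 1/3z)y_{n+1} = (1 + 2/3z)y_n
  ⇒ R(z) = (1 + 2/3z)/(1 − 1/3z).

Need |R(x)|<1, x<0.
x=-1.02: |R|=0.2388
R=−1: 1+2/3x = −1+1/3x ⇒ -1/3x=2 ⇒ x=2/(-1/3)=-6.0000
Confirm numerically:
  x=-5.543: |R|=0.94651 <1
  x=-4.893: |R|=0.85975 <1
  x=-4.837: |R|=0.85160 <1
  x=-6.463: |R|=1.04893 >1
  x=-6.253: |R|=1.02734 >1
So |R|<1 on (-6.0000, 0).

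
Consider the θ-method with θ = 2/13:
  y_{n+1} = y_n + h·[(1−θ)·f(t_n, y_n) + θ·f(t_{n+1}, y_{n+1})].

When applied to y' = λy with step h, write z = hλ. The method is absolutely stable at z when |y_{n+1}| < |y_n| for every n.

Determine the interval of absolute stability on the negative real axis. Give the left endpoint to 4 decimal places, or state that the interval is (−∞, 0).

Test eqn y'=λy, z=hλ:
  y_{n+1} = y_n + z·[11/13·y_n + 2/13·y_{n+1}] ⇒ (1 − 2/13z)y_{n+1} = (1 + 11/13z)y_n
  ⇒ R(z) = (1 + 11/13z)/(1 − 2/13z).

Find x<0 with |R(x)|<1.
x=-1.27: |R|=0.0624
R=−1: 1+11/13x = −1+2/13x ⇒ -9/13x=2 ⇒ x=2/(-9/13)=-2.8889
Confirm numerically:
  x=-2.235: |R|=0.66314 <1
  x=-1.971: |R|=0.51240 <1
  x=-1.894: |R|=0.46664 <1
  x=-1.883: |R|=0.46004 <1
  x=-3.476: |R|=1.26484 >1
  x=-3.413: |R|=1.23792 >1
  x=-3.182: |R|=1.13623 >1
Interval (-2.8889, 0).

(-2.8889, 0).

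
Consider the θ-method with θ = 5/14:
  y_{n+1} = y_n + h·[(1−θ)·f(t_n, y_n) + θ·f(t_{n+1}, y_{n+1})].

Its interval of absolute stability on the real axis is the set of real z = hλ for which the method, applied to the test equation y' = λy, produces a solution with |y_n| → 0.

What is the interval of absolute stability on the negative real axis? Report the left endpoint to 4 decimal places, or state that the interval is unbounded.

On y'=λy, z=hλ:
  y_{n+1} = y_n + z·[9/14·y_n + 5/14·y_{n+1}] ⇒ (1 − 5/14z)y_{n+1} = (1 + 9/14z)y_n
  Hence R(z) = (1 + 9/14z)/(1 − 5/14z).

Solve |R(x)|<1 on ℝ⁻.
x=-0.72: |R|=0.4273
R=−1: 1+9/14x = −1+5/14x ⇒ -2/7x=2 ⇒ x=2/(-2/7)=-7.0000
Confirm numerically:
  x=-6.788: |R|=0.98231 <1
  x=-5.421: |R|=0.84634 <1
  x=-5.221: |R|=0.82257 <1
  x=-3.525: |R|=0.56047 <1
  x=-7.456: |R|=1.03557 >1
  x=-7.134: |R|=1.01079 >1
  x=-7.049: |R|=1.00398 >1
So |R|<1 on (-7.0000, 0).

z∈(-7.0000,0).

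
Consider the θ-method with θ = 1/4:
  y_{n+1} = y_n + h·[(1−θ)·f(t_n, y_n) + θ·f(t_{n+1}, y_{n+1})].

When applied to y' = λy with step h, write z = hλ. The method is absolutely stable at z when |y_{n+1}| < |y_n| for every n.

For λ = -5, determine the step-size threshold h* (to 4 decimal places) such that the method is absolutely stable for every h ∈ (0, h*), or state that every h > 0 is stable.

Set f=λy, z=hλ:
  y_{n+1} = y_n + z·[3/4·y_n + 1/4·y_{n+1}] ⇒ (1 − 1/4z)y_{n+1} = (1 + 3/4z)y_n
  ⇒ R(z) = (1 + 3/4z)/(1 − 1/4z).

Need |R(x)|<1, x<0.
x=-0.56: |R|=0.5088
R=−1: 1+3/4x = −1+1/4x ⇒ -1/2x=2 ⇒ x=2/(-1/2)=-4.0000
Confirm numerically:
  x=-3.783: |R|=0.94424 <1
  x=-2.318: |R|=0.46755 <1
  x=-2.314: |R|=0.46595 <1
  x=-4.448: |R|=1.10606 >1
  x=-4.226: |R|=1.05495 >1
  x=-4.174: |R|=1.04257 >1
Stable set (-4.0000, 0).

(-4.0000,0); λ=-5 ⇒ h* = (4)/5 = 0.8000.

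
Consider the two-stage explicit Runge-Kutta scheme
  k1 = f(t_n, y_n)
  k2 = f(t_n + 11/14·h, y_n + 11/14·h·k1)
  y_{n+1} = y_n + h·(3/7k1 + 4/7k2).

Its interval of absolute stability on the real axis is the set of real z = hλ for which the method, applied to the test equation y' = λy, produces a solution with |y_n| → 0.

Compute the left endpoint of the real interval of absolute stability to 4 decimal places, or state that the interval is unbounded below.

z* = -2.2273.

With y'=λy (z=hλ):
  k1=λy_n ⇒ h·k1=z·y_n;  k2=λ(1+11/14z)y_n ⇒ h·k2=z(1+11/14z)y_n
  y_{n+1}/y_n = 1 + 3/7z + 4/7z(1+11/14z) = 1 + z + 22/49z²
  R(z) = 1 + z + 22/49z².

Find x<0 with |R(x)|<1.
x=-1.44: |R|=0.4910
R=1: x+22/49x²=0 ⇒ x=−49/22=-2.2273; min R=1−1/(4·22/49)=0.4432>−1
Confirm numerically:
  x=-1.664: |R|=0.57918 <1
  x=-1.376: |R|=0.47409 <1
  x=-1.326: |R|=0.46343 <1
  x=-2.528: |R|=1.34133 >1
  x=-2.455: |R|=1.25101 >1
Interval (-2.2273, 0).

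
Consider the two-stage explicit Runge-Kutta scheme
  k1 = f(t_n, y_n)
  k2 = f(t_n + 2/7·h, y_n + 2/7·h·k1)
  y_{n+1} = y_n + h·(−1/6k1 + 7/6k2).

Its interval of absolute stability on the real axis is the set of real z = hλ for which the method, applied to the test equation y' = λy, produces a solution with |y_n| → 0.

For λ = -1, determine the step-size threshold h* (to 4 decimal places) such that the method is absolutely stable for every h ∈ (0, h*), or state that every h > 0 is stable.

With y'=λy (z=hλ):
  k1=λy_n ⇒ h·k1=z·y_n;  k2=λ(1+2/7z)y_n ⇒ h·k2=z(1+2/7z)y_n
  y_{n+1}/y_n = 1 − 1/6z + 7/6z(1+2/7z) = 1 + z + 1/3z²
  ⇒ R(z) = 1 + z + 1/3z².

Find x<0 with |R(x)|<1.
x=-0.81: |R|=0.4087
R=1: x+1/3x²=0 ⇒ x=−3=-3.0000; min R=1−1/(4·1/3)=0.2500>−1
Confirm numerically:
  x=-2.644: |R|=0.68625 <1
  x=-2.081: |R|=0.36252 <1
  x=-1.656: |R|=0.25811 <1
  x=-3.429: |R|=1.49035 >1
  x=-3.046: |R|=1.04671 >1
Interval (-3.0000, 0).

(-3.0000,0); λ=-1 ⇒ h* = (3)/1 = 3.0000.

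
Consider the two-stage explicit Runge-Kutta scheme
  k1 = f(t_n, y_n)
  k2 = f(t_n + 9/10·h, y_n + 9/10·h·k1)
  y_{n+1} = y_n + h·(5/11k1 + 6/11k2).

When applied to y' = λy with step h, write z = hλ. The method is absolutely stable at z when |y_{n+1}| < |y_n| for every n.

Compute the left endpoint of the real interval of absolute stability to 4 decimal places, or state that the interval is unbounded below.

Test eqn y'=λy, z=hλ:
  k1=λy_n ⇒ h·k1=z·y_n;  k2=λ(1+9/10z)y_n ⇒ h·k2=z(1+9/10z)y_n
  y_{n+1}/y_n = 1 + 5/11z + 6/11z(1+9/10z) = 1 + z + 27/55z²
  Hence R(z) = 1 + z + 27/55z².

Need |R(x)|<1, x<0.
x=-0.72: |R|=0.5345
R=1: x+27/55x²=0 ⇒ x=−55/27=-2.0370; min R=1−1/(4·27/55)=0.4907>−1
Confirm numerically:
  x=-1.234: |R|=0.51353 <1
  x=-0.989: |R|=0.49117 <1
  x=-0.956: |R|=0.49266 <1
  x=-2.173: |R|=1.14504 >1
  x=-2.113: |R|=1.07880 >1
So |R|<1 on (-2.0370, 0).

left endpoint -2.0370.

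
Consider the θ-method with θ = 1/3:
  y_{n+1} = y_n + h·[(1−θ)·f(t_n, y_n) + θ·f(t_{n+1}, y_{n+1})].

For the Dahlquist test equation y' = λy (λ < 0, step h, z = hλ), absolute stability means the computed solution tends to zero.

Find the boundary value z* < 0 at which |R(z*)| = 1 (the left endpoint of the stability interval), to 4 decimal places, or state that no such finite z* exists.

left endpoint -6.0000.

Test eqn y'=λy, z=hλ:
  y_{n+1} = y_n + z·[2/3·y_n + 1/3·y_{n+1}] ⇒ (1 − 1/3z)y_{n+1} = (1 + 2/3z)y_n
  ⇒ R(z) = (1 + 2/3z)/(1 − 1/3z).

Solve |R(x)|<1 on ℝ⁻.
x=-1.14: |R|=0.1739
R=−1: 1+2/3x = −1+1/3x ⇒ -1/3x=2 ⇒ x=2/(-1/3)=-6.0000
Confirm numerically:
  x=-4.045: |R|=0.72250 <1
  x=-3.635: |R|=0.64356 <1
  x=-2.436: |R|=0.34437 <1
  x=-6.391: |R|=1.04164 >1
  x=-6.276: |R|=1.02975 >1
  x=-6.043: |R|=1.00476 >1
Interval (-6.0000, 0).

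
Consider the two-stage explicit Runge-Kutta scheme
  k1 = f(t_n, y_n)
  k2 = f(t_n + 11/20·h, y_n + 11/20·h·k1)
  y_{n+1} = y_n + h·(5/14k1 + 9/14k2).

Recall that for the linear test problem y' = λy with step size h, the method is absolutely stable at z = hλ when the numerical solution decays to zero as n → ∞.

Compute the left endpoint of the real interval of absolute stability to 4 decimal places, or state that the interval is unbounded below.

left endpoint -2.8283.

Test eqn y'=λy, z=hλ:
  k1=λy_n ⇒ h·k1=z·y_n;  k2=λ(1+11/20z)y_n ⇒ h·k2=z(1+11/20z)y_n
  y_{n+1}/y_n = 1 + 5/14z + 9/14z(1+11/20z) = 1 + z + 99/280z²
  so R(z) = 1 + z + 99/280z².

Find x<0 with |R(x)|<1.
x=-1.67: |R|=0.3161
R=1: x+99/280x²=0 ⇒ x=−280/99=-2.8283; min R=1−1/(4·99/280)=0.2929>−1
Confirm numerically:
  x=-2.395: |R|=0.63309 <1
  x=-1.965: |R|=0.40022 <1
  x=-1.688: |R|=0.31945 <1
  x=-3.236: |R|=1.46649 >1
  x=-3.164: |R|=1.37557 >1
  x=-3.141: |R|=1.34729 >1
Interval (-2.8283, 0).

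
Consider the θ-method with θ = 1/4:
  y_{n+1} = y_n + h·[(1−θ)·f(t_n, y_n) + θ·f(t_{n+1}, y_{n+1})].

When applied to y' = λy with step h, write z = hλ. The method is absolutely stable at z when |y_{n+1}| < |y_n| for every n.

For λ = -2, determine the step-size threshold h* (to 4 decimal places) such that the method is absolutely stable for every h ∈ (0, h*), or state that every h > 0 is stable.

(-4.0000,0); λ=-2 ⇒ h* = (4)/2 = 2.0000.

Set f=λy, z=hλ:
  y_{n+1} = y_n + z·[3/4·y_n + 1/4·y_{n+1}] ⇒ (1 − 1/4z)y_{n+1} = (1 + 3/4z)y_n
  ⇒ R(z) = (1 + 3/4z)/(1 − 1/4z).

Solve |R(x)|<1 on ℝ⁻.
x=-1.23: |R|=0.0593
R=−1: 1+3/4x = −1+1/4x ⇒ -1/2x=2 ⇒ x=2/(-1/2)=-4.0000
Confirm numerically:
  x=-3.495: |R|=0.86524 <1
  x=-3.461: |R|=0.85552 <1
  x=-2.837: |R|=0.65979 <1
  x=-2.245: |R|=0.43795 <1
  x=-4.391: |R|=1.09320 >1
  x=-4.245: |R|=1.05943 >1
So |R|<1 on (-4.0000, 0).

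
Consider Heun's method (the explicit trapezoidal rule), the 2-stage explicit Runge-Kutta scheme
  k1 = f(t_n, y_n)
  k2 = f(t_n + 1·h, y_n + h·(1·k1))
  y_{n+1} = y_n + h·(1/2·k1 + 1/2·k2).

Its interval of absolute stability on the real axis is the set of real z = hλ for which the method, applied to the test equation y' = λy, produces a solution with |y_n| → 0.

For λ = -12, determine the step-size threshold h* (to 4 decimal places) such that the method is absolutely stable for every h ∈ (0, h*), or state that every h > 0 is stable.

(-2.0000,0); λ=-12 ⇒ h* = 0.1667.

Set f=λy, z=hλ:
  order 2, 2-stage ⇒ R(z)=1+z+z^2/2
  (e.g. R(-1.66)=0.71780, |R|=0.71780)

Boundary: |R(x)|=1, x<0.
x=-1.66: |R|=0.7178
|R(-1.97)|=0.9704 |R(-1.28)|=0.5392 |R(-0.91)|=0.5041
Bisect:
  x_lo=-2.6708 |R|=1.8957  x_hi=-0.1395 |R|=0.8703
  mid=-1.40512 |R|=0.58206 →hi
  mid=-2.03794 |R|=1.03866 →lo
  mid=-1.72153 |R|=0.76030 →hi
  mid=-1.87974 |R|=0.88697 →hi
  mid=-1.95884 |R|=0.95969 →hi
  mid=-1.99839 |R|=0.99839 →hi
  mid=-2.01817 |R|=1.01833 →lo
  mid=-2.00828 |R|=1.00832 →lo
  ...
  [-2.00009,-1.99994] ⇒ x*=-2.0000
Stable set (-2.0000, 0).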